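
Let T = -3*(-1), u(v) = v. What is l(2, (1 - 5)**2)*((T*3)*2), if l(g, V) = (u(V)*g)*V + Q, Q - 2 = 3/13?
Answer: 120330/13 ≈ 9256.2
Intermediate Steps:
Q = 29/13 (Q = 2 + 3/13 = 29/13 ≈ 2.2308)
T = 3
l(g, V) = 29/13 + g*V**2 (l(g, V) = (V*g)*V + 29/13 = g*V**2 + 29/13 = 29/13 + g*V**2)
l(2, (1 - 5)**2)*((T*3)*2) = (29/13 + 2*((1 - 5)**2)**2)*((3*3)*2) = (29/13 + 2*((-4)**2)**2)*(9*2) = (29/13 + 2*16**2)*18 = (29/13 + 2*256)*18 = (29/13 + 512)*18 = (6685/13)*18 = 120330/13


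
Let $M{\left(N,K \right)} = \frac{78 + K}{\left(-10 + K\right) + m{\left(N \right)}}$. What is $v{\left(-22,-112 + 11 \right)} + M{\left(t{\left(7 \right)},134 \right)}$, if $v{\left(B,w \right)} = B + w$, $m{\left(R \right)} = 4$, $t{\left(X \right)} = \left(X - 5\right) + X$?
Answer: $- \frac{3883}{32} \approx -121.34$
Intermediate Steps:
$t{\left(X \right)} = -5 + 2 X$ ($t{\left(X \right)} = \left(-5 + X\right) + X = -5 + 2 X$)
$M{\left(N,K \right)} = \frac{78 + K}{-6 + K}$ ($M{\left(N,K \right)} = \frac{78 + K}{\left(-10 + K\right) + 4} = \frac{78 + K}{-6 + K}$)
$v{\left(-22,-112 + 11 \right)} + M{\left(t{\left(7 \right)},134 \right)} = \left(-22 + \left(-112 + 11\right)\right) + \frac{78 + 134}{-6 + 134} = \left(-22 - 101\right) + \frac{1}{128} \cdot 212 = -123 + \frac{1}{128} \cdot 212 = -123 + \frac{53}{32} = - \frac{3883}{32}$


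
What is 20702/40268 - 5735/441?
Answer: -110903699/8879094 ≈ -12.490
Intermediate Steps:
20702/40268 - 5735/441 = 20702*(1/40268) - 5735*1/441 = 10351/20134 - 5735/441 = -110903699/8879094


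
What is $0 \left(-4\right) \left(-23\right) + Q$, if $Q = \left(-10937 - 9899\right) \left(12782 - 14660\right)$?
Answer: $39130008$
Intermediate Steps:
$Q = 39130008$ ($Q = \left(-20836\right) \left(-1878\right) = 39130008$)
$0 \left(-4\right) \left(-23\right) + Q = 0 \left(-4\right) \left(-23\right) + 39130008 = 0 \left(-23\right) + 39130008 = 0 + 39130008 = 39130008$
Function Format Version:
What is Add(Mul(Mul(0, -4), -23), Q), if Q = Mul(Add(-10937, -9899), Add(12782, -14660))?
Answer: 39130008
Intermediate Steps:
Q = 39130008 (Q = Mul(-20836, -1878) = 39130008)
Add(Mul(Mul(0, -4), -23), Q) = Add(Mul(Mul(0, -4), -23), 39130008) = Add(Mul(0, -23), 39130008) = Add(0, 39130008) = 39130008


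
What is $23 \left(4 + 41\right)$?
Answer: $1035$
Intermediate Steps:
$23 \left(4 + 41\right) = 23 \cdot 45 = 1035$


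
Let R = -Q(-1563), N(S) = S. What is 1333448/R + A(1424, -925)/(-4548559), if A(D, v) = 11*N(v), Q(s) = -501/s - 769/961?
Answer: 1518381949959761771/546195513279 ≈ 2.7799e+6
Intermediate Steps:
Q(s) = -769/961 - 501/s (Q(s) = -501/s - 769*1/961 = -501/s - 769/961 = -769/961 - 501/s)
A(D, v) = 11*v
R = 240162/500681 (R = -(-769/961 - 501/(-1563)) = -(-769/961 - 501*(-1/1563)) = -(-769/961 + 167/521) = -1*(-240162/500681) = 240162/500681 ≈ 0.47967)
1333448/R + A(1424, -925)/(-4548559) = 1333448/(240162/500681) + (11*(-925))/(-4548559) = 1333448*(500681/240162) - 10175*(-1/4548559) = 333816039044/120081 + 10175/4548559 = 1518381949959761771/546195513279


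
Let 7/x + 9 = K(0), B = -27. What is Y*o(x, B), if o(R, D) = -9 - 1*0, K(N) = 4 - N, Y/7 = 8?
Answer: -504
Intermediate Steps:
Y = 56 (Y = 7*8 = 56)
x = -7/5 (x = 7/(-9 + (4 - 1*0)) = 7/(-9 + (4 + 0)) = 7/(-9 + 4) = 7/(-5) = 7*(-1/5) = -7/5 ≈ -1.4000)
o(R, D) = -9 (o(R, D) = -9 + 0 = -9)
Y*o(x, B) = 56*(-9) = -504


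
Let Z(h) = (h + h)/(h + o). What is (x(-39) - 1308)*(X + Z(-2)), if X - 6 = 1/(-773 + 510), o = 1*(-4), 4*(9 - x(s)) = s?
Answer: -9036783/1052 ≈ -8590.1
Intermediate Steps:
x(s) = 9 - s/4
o = -4
Z(h) = 2*h/(-4 + h) (Z(h) = (h + h)/(h - 4) = (2*h)/(-4 + h) = 2*h/(-4 + h))
X = 1577/263 (X = 6 + 1/(-773 + 510) = 6 + 1/(-263) = 6 - 1/263 = 1577/263 ≈ 5.9962)
(x(-39) - 1308)*(X + Z(-2)) = ((9 - ¼*(-39)) - 1308)*(1577/263 + 2*(-2)/(-4 - 2)) = ((9 + 39/4) - 1308)*(1577/263 + 2*(-2)/(-6)) = (75/4 - 1308)*(1577/263 + 2*(-2)*(-⅙)) = -5157*(1577/263 + ⅔)/4 = -5157/4*5257/789 = -9036783/1052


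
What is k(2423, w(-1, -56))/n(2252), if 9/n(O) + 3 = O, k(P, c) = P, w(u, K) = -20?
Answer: 5449327/9 ≈ 6.0548e+5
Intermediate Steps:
n(O) = 9/(-3 + O)
k(2423, w(-1, -56))/n(2252) = 2423/((9/(-3 + 2252))) = 2423/((9/2249)) = 2423/((9*(1/2249))) = 2423/(9/2249) = 2423*(2249/9) = 5449327/9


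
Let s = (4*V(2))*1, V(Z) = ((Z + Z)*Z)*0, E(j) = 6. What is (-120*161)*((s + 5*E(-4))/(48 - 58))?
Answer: 57960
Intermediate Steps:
V(Z) = 0 (V(Z) = ((2*Z)*Z)*0 = (2*Z**2)*0 = 0)
s = 0 (s = (4*0)*1 = 0*1 = 0)
(-120*161)*((s + 5*E(-4))/(48 - 58)) = (-120*161)*((0 + 5*6)/(48 - 58)) = -19320*(0 + 30)/(-10) = -579600*(-1)/10 = -19320*(-3) = 57960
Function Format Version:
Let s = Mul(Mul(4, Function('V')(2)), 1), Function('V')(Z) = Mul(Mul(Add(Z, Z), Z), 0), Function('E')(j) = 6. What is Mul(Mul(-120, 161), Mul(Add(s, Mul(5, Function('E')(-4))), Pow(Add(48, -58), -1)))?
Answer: 57960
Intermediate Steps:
Function('V')(Z) = 0 (Function('V')(Z) = Mul(Mul(Mul(2, Z), Z), 0) = Mul(Mul(2, Pow(Z, 2)), 0) = 0)
s = 0 (s = Mul(Mul(4, 0), 1) = Mul(0, 1) = 0)
Mul(Mul(-120, 161), Mul(Add(s, Mul(5, Function('E')(-4))), Pow(Add(48, -58), -1))) = Mul(Mul(-120, 161), Mul(Add(0, Mul(5, 6)), Pow(Add(48, -58), -1))) = Mul(-19320, Mul(Add(0, 30), Pow(-10, -1))) = Mul(-19320, Mul(30, Rational(-1, 10))) = Mul(-19320, -3) = 57960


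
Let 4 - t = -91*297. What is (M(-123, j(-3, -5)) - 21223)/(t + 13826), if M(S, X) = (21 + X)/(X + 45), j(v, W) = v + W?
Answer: -261746/503903 ≈ -0.51944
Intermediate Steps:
j(v, W) = W + v
M(S, X) = (21 + X)/(45 + X)
t = 27031 (t = 4 - (-91)*297 = 4 - 1*(-27027) = 4 + 27027 = 27031)
(M(-123, j(-3, -5)) - 21223)/(t + 13826) = ((21 + (-5 - 3))/(45 + (-5 - 3)) - 21223)/(27031 + 13826) = ((21 - 8)/(45 - 8) - 21223)/40857 = (13/37 - 21223)*(1/40857) = -785238/37*1/40857 = -261746/503903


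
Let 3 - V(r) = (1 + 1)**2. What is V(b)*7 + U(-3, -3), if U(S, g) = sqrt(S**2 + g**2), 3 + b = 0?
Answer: -7 + 3*sqrt(2) ≈ -2.7574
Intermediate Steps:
b = -3 (b = -3 + 0 = -3)
V(r) = -1 (V(r) = 3 - (1 + 1)**2 = 3 - 1*2**2 = 3 - 1*4 = 3 - 4 = -1)
V(b)*7 + U(-3, -3) = -1*7 + sqrt((-3)**2 + (-3)**2) = -7 + sqrt(9 + 9) = -7 + sqrt(18) = -7 + 3*sqrt(2)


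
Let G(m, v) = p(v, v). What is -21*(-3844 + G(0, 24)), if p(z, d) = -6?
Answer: 80850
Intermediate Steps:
G(m, v) = -6
-21*(-3844 + G(0, 24)) = -21*(-3844 - 6) = -21*(-3850) = 80850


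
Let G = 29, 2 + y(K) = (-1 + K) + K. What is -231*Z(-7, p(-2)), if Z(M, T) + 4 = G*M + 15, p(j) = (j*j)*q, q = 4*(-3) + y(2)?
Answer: 44352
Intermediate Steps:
y(K) = -3 + 2*K (y(K) = -2 + ((-1 + K) + K) = -2 + (-1 + 2*K) = -3 + 2*K)
q = -11 (q = 4*(-3) + (-3 + 2*2) = -12 + (-3 + 4) = -12 + 1 = -11)
p(j) = -11*j² (p(j) = (j*j)*(-11) = j²*(-11) = -11*j²)
Z(M, T) = 11 + 29*M (Z(M, T) = -4 + (29*M + 15) = -4 + (15 + 29*M) = 11 + 29*M)
-231*Z(-7, p(-2)) = -231*(11 + 29*(-7)) = -231*(11 - 203) = -231*(-192) = 44352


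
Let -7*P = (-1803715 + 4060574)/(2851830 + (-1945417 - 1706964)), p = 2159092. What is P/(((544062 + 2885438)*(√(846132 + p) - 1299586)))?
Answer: -1466491180187/16229200717784038486509000 - 2256859*√751306/16229200717784038486509000 ≈ -9.0482e-14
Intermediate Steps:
P = 2256859/5603857 (P = -(-1803715 + 4060574)/(7*(2851830 + (-1945417 - 1706964))) = -2256859/(7*(2851830 - 3652381)) = -2256859/(7*(-800551)) = -2256859*(-1)/(7*800551) = -⅐*(-2256859/800551) = 2256859/5603857 ≈ 0.40273)
P/(((544062 + 2885438)*(√(846132 + p) - 1299586))) = 2256859/(5603857*(((544062 + 2885438)*(√(846132 + 2159092) - 1299586)))) = 2256859/(5603857*((3429500*(√3005224 - 1299586)))) = 2256859/(5603857*((3429500*(2*√751306 - 1299586)))) = 2256859/(5603857*((3429500*(-1299586 + 2*√751306)))) = 2256859/(5603857*(-4456930187000 + 6859000*√751306))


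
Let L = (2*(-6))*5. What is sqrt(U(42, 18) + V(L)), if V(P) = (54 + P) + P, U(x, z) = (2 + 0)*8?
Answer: 5*I*sqrt(2) ≈ 7.0711*I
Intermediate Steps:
U(x, z) = 16 (U(x, z) = 2*8 = 16)
L = -60 (L = -12*5 = -60)
V(P) = 54 + 2*P
sqrt(U(42, 18) + V(L)) = sqrt(16 + (54 + 2*(-60))) = sqrt(16 + (54 - 120)) = sqrt(16 - 66) = sqrt(-50) = 5*I*sqrt(2)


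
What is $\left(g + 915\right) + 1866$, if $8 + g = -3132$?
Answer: $-359$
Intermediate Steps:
$g = -3140$ ($g = -8 - 3132 = -3140$)
$\left(g + 915\right) + 1866 = \left(-3140 + 915\right) + 1866 = -2225 + 1866 = -359$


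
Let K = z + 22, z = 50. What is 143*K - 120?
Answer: 10176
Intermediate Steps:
K = 72 (K = 50 + 22 = 72)
143*K - 120 = 143*72 - 120 = 10296 - 120 = 10176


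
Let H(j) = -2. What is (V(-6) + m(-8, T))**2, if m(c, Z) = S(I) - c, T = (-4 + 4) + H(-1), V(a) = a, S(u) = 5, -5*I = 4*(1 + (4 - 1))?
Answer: 49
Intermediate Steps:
I = -16/5 (I = -4*(1 + (4 - 1))/5 = -4*(1 + 3)/5 = -4*4/5 = -1/5*16 = -16/5 ≈ -3.2000)
T = -2 (T = (-4 + 4) - 2 = 0 - 2 = -2)
m(c, Z) = 5 - c
(V(-6) + m(-8, T))**2 = (-6 + (5 - 1*(-8)))**2 = (-6 + (5 + 8))**2 = (-6 + 13)**2 = 7**2 = 49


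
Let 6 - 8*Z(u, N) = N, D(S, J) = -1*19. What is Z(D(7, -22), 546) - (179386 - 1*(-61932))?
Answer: -482771/2 ≈ -2.4139e+5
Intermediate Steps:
D(S, J) = -19
Z(u, N) = ¾ - N/8
Z(D(7, -22), 546) - (179386 - 1*(-61932)) = (¾ - ⅛*546) - (179386 - 1*(-61932)) = (¾ - 273/4) - (179386 + 61932) = -135/2 - 1*241318 = -135/2 - 241318 = -482771/2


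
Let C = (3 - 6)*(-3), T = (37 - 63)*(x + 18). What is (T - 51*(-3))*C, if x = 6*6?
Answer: -11259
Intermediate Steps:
x = 36
T = -1404 (T = (37 - 63)*(36 + 18) = -26*54 = -1404)
C = 9 (C = -3*(-3) = 9)
(T - 51*(-3))*C = (-1404 - 51*(-3))*9 = (-1404 + 153)*9 = -1251*9 = -11259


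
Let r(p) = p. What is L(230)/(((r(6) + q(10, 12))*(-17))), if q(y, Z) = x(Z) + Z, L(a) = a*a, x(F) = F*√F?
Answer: 26450/663 - 105800*√3/1989 ≈ -52.238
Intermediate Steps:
x(F) = F^(3/2)
L(a) = a²
q(y, Z) = Z + Z^(3/2) (q(y, Z) = Z^(3/2) + Z = Z + Z^(3/2))
L(230)/(((r(6) + q(10, 12))*(-17))) = 230²/(((6 + (12 + 12^(3/2)))*(-17))) = 52900/(((6 + (12 + 24*√3))*(-17))) = 52900/(((18 + 24*√3)*(-17))) = 52900/(-306 - 408*√3)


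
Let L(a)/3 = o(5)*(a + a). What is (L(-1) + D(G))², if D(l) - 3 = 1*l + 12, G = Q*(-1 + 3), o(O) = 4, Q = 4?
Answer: 1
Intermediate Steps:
G = 8 (G = 4*(-1 + 3) = 4*2 = 8)
L(a) = 24*a (L(a) = 3*(4*(a + a)) = 3*(4*(2*a)) = 3*(8*a) = 24*a)
D(l) = 15 + l (D(l) = 3 + (1*l + 12) = 3 + (l + 12) = 3 + (12 + l) = 15 + l)
(L(-1) + D(G))² = (24*(-1) + (15 + 8))² = (-24 + 23)² = (-1)² = 1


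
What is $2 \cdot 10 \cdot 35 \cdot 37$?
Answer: $25900$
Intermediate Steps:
$2 \cdot 10 \cdot 35 \cdot 37 = 20 \cdot 35 \cdot 37 = 700 \cdot 37 = 25900$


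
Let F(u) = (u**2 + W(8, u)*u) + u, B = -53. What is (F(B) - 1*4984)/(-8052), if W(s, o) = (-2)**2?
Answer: 10/33 ≈ 0.30303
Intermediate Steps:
W(s, o) = 4
F(u) = u**2 + 5*u (F(u) = (u**2 + 4*u) + u = u**2 + 5*u)
(F(B) - 1*4984)/(-8052) = (-53*(5 - 53) - 1*4984)/(-8052) = (-53*(-48) - 4984)*(-1/8052) = (2544 - 4984)*(-1/8052) = -2440*(-1/8052) = 10/33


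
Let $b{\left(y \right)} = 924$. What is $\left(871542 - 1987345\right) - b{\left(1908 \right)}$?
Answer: $-1116727$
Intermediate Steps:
$\left(871542 - 1987345\right) - b{\left(1908 \right)} = \left(871542 - 1987345\right) - 924 = -1115803 - 924 = -1116727$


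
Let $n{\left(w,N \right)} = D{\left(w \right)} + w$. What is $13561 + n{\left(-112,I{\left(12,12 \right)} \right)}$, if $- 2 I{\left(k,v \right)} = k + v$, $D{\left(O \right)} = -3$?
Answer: $13446$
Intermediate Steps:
$I{\left(k,v \right)} = - \frac{k}{2} - \frac{v}{2}$ ($I{\left(k,v \right)} = - \frac{k + v}{2} = - \frac{k}{2} - \frac{v}{2}$)
$n{\left(w,N \right)} = -3 + w$
$13561 + n{\left(-112,I{\left(12,12 \right)} \right)} = 13561 - 115 = 13446$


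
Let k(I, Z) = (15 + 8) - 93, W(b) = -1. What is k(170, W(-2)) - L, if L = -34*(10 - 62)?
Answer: -1838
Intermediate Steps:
k(I, Z) = -70 (k(I, Z) = 23 - 93 = -70)
L = 1768 (L = -34*(-52) = 1768)
k(170, W(-2)) - L = -70 - 1*1768 = -70 - 1768 = -1838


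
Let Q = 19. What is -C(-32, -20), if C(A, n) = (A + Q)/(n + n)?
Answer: -13/40 ≈ -0.32500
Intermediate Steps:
C(A, n) = (19 + A)/(2*n) (C(A, n) = (A + 19)/(n + n) = (19 + A)/((2*n)) = (19 + A)*(1/(2*n)) = (19 + A)/(2*n))
-C(-32, -20) = -(19 - 32)/(2*(-20)) = -(-1)*(-13)/(2*20) = -1*13/40 = -13/40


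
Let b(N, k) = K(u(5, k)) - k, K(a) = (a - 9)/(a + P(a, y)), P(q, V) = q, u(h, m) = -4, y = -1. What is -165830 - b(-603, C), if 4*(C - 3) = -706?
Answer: -1328041/8 ≈ -1.6601e+5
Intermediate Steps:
C = -347/2 (C = 3 + (1/4)*(-706) = 3 - 353/2 = -347/2 ≈ -173.50)
K(a) = (-9 + a)/(2*a) (K(a) = (a - 9)/(a + a) = (-9 + a)/((2*a)) = (-9 + a)*(1/(2*a)) = (-9 + a)/(2*a))
b(N, k) = 13/8 - k (b(N, k) = (1/2)*(-9 - 4)/(-4) - k = (1/2)*(-1/4)*(-13) - k = 13/8 - k)
-165830 - b(-603, C) = -165830 - (13/8 - 1*(-347/2)) = -165830 - (13/8 + 347/2) = -165830 - 1*1401/8 = -165830 - 1401/8 = -1328041/8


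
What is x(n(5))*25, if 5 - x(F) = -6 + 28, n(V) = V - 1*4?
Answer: -425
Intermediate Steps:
n(V) = -4 + V (n(V) = V - 4 = -4 + V)
x(F) = -17 (x(F) = 5 - (-6 + 28) = 5 - 1*22 = 5 - 22 = -17)
x(n(5))*25 = -17*25 = -425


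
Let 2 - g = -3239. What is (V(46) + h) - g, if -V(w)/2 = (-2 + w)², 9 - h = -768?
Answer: -6336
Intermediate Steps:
h = 777 (h = 9 - 1*(-768) = 9 + 768 = 777)
g = 3241 (g = 2 - 1*(-3239) = 2 + 3239 = 3241)
V(w) = -2*(-2 + w)²
(V(46) + h) - g = (-2*(-2 + 46)² + 777) - 1*3241 = (-2*44² + 777) - 3241 = (-2*1936 + 777) - 3241 = (-3872 + 777) - 3241 = -3095 - 3241 = -6336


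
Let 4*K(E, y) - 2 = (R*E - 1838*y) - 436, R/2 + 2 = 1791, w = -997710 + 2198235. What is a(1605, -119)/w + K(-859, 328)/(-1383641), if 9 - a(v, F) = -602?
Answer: 1104367984651/1661095611525 ≈ 0.66484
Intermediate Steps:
w = 1200525
R = 3578 (R = -4 + 2*1791 = -4 + 3582 = 3578)
K(E, y) = -217/2 - 919*y/2 + 1789*E/2 (K(E, y) = ½ + ((3578*E - 1838*y) - 436)/4 = ½ + ((-1838*y + 3578*E) - 436)/4 = ½ + (-436 - 1838*y + 3578*E)/4 = ½ + (-109 - 919*y/2 + 1789*E/2) = -217/2 - 919*y/2 + 1789*E/2)
a(v, F) = 611 (a(v, F) = 9 - 1*(-602) = 9 + 602 = 611)
a(1605, -119)/w + K(-859, 328)/(-1383641) = 611/1200525 + (-217/2 - 919/2*328 + (1789/2)*(-859))/(-1383641) = 611*(1/1200525) + (-217/2 - 150716 - 1536751/2)*(-1/1383641) = 611/1200525 - 919200*(-1/1383641) = 611/1200525 + 919200/1383641 = 1104367984651/1661095611525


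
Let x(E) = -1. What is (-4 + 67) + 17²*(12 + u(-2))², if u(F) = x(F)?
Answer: 35032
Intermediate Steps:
u(F) = -1
(-4 + 67) + 17²*(12 + u(-2))² = (-4 + 67) + 17²*(12 - 1)² = 63 + 289*11² = 63 + 289*121 = 63 + 34969 = 35032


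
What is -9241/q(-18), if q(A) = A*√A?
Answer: -9241*I*√2/108 ≈ -121.01*I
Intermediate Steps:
q(A) = A^(3/2)
-9241/q(-18) = -9241*I*√2/108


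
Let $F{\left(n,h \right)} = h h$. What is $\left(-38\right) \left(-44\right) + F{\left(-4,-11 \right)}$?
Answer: $1793$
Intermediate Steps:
$F{\left(n,h \right)} = h^{2}$
$\left(-38\right) \left(-44\right) + F{\left(-4,-11 \right)} = \left(-38\right) \left(-44\right) + \left(-11\right)^{2} = 1672 + 121 = 1793$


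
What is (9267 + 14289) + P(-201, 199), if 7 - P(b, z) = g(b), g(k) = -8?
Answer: 23571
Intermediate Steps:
P(b, z) = 15 (P(b, z) = 7 - 1*(-8) = 7 + 8 = 15)
(9267 + 14289) + P(-201, 199) = (9267 + 14289) + 15 = 23556 + 15 = 23571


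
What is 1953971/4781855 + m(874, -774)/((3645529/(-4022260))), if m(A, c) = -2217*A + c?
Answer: 37283544763423219259/17432391076295 ≈ 2.1388e+6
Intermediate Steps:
m(A, c) = c - 2217*A
1953971/4781855 + m(874, -774)/((3645529/(-4022260))) = 1953971/4781855 + (-774 - 2217*874)/((3645529/(-4022260))) = 1953971*(1/4781855) + (-774 - 1937658)/((3645529*(-1/4022260))) = 1953971/4781855 - 1938432/(-3645529/4022260) = 1953971/4781855 - 1938432*(-4022260/3645529) = 1953971/4781855 + 7796877496320/3645529 = 37283544763423219259/17432391076295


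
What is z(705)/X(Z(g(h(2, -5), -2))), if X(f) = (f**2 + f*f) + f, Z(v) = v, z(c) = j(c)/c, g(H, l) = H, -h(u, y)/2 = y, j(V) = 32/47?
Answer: 16/3479175 ≈ 4.5988e-6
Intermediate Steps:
j(V) = 32/47 (j(V) = 32*(1/47) = 32/47)
h(u, y) = -2*y
z(c) = 32/(47*c)
X(f) = f + 2*f**2 (X(f) = (f**2 + f**2) + f = 2*f**2 + f = f + 2*f**2)
z(705)/X(Z(g(h(2, -5), -2))) = ((32/47)/705)/(((-2*(-5))*(1 + 2*(-2*(-5))))) = ((32/47)*(1/705))/((10*(1 + 2*10))) = 32/(33135*((10*(1 + 20)))) = 32/(33135*((10*21))) = (32/33135)/210 = (32/33135)*(1/210) = 16/3479175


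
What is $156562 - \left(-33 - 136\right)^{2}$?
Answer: $128001$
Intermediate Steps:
$156562 - \left(-33 - 136\right)^{2} = 156562 - \left(-169\right)^{2} = 156562 - 28561 = 128001$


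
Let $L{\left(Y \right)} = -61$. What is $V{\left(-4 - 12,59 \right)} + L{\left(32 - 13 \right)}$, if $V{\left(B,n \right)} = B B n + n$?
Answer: $15102$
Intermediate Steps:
$V{\left(B,n \right)} = n + n B^{2}$ ($V{\left(B,n \right)} = B^{2} n + n = n B^{2} + n = n + n B^{2}$)
$V{\left(-4 - 12,59 \right)} + L{\left(32 - 13 \right)} = 59 \left(1 + \left(-4 - 12\right)^{2}\right) - 61 = 59 \left(1 + \left(-16\right)^{2}\right) - 61 = 59 \left(1 + 256\right) - 61 = 59 \cdot 257 - 61 = 15163 - 61 = 15102$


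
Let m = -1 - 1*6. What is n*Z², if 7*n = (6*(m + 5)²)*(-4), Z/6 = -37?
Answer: -4731264/7 ≈ -6.7590e+5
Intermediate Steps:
Z = -222 (Z = 6*(-37) = -222)
m = -7 (m = -1 - 6 = -7)
n = -96/7 (n = ((6*(-7 + 5)²)*(-4))/7 = ((6*(-2)²)*(-4))/7 = ((6*4)*(-4))/7 = (24*(-4))/7 = (⅐)*(-96) = -96/7 ≈ -13.714)
n*Z² = -96/7*(-222)² = -96/7*49284 = -4731264/7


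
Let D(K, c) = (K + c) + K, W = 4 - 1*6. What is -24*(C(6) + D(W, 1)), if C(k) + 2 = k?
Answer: -24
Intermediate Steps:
C(k) = -2 + k
W = -2 (W = 4 - 6 = -2)
D(K, c) = c + 2*K
-24*(C(6) + D(W, 1)) = -24*((-2 + 6) + (1 + 2*(-2))) = -24*(4 + (1 - 4)) = -24*(4 - 3) = -24*1 = -24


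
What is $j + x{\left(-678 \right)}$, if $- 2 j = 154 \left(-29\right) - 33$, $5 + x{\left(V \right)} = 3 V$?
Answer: $\frac{421}{2} \approx 210.5$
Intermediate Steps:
$x{\left(V \right)} = -5 + 3 V$
$j = \frac{4499}{2}$ ($j = - \frac{154 \left(-29\right) - 33}{2} = - \frac{-4466 - 33}{2} = \left(- \frac{1}{2}\right) \left(-4499\right) = \frac{4499}{2} \approx 2249.5$)
$j + x{\left(-678 \right)} = \frac{4499}{2} + \left(-5 + 3 \left(-678\right)\right) = \frac{4499}{2} - 2039 = \frac{421}{2}$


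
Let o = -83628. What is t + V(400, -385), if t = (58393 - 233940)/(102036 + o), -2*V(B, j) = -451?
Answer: 3975457/18408 ≈ 215.96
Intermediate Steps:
V(B, j) = 451/2 (V(B, j) = -½*(-451) = 451/2)
t = -175547/18408 (t = (58393 - 233940)/(102036 - 83628) = -175547/18408 ≈ -9.5365)
t + V(400, -385) = -175547/18408 + 451/2 = 3975457/18408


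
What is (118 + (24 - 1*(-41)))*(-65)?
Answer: -11895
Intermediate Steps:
(118 + (24 - 1*(-41)))*(-65) = (118 + (24 + 41))*(-65) = (118 + 65)*(-65) = 183*(-65) = -11895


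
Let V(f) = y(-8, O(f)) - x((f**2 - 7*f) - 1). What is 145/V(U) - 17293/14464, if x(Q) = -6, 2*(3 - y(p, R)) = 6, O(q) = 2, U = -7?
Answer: 996761/43392 ≈ 22.971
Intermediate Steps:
y(p, R) = 0 (y(p, R) = 3 - 1/2*6 = 3 - 3 = 0)
V(f) = 6 (V(f) = 0 - 1*(-6) = 0 + 6 = 6)
145/V(U) - 17293/14464 = 145/6 - 17293/14464 = 996761/43392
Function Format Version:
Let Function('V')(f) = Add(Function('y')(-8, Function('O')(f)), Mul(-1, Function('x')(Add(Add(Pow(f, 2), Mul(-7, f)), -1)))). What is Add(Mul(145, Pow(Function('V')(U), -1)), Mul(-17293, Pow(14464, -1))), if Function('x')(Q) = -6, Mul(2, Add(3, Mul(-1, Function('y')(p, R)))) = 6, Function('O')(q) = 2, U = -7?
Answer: Rational(996761, 43392) ≈ 22.971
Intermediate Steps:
Function('y')(p, R) = 0 (Function('y')(p, R) = Add(3, Mul(Rational(-1, 2), 6)) = Add(3, -3) = 0)
Function('V')(f) = 6 (Function('V')(f) = Add(0, Mul(-1, -6)) = Add(0, 6) = 6)
Add(Mul(145, Pow(Function('V')(U), -1)), Mul(-17293, Pow(14464, -1))) = Add(Mul(145, Pow(6, -1)), Mul(-17293, Pow(14464, -1))) = Add(Mul(145, Rational(1, 6)), Mul(-17293, Rational(1, 14464))) = Add(Rational(145, 6), Rational(-17293, 14464)) = Rational(996761, 43392)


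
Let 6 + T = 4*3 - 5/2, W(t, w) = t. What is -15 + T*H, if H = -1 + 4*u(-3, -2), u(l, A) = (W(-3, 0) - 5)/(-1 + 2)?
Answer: -261/2 ≈ -130.50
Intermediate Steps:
T = 7/2 (T = -6 + (4*3 - 5/2) = -6 + (12 - 5*½) = -6 + (12 - 5/2) = -6 + 19/2 = 7/2 ≈ 3.5000)
u(l, A) = -8 (u(l, A) = (-3 - 5)/(-1 + 2) = -8/1 = -8*1 = -8)
H = -33 (H = -1 + 4*(-8) = -1 - 32 = -33)
-15 + T*H = -15 + (7/2)*(-33) = -15 - 231/2 = -261/2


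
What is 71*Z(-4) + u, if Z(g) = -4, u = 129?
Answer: -155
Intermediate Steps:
71*Z(-4) + u = 71*(-4) + 129 = -284 + 129 = -155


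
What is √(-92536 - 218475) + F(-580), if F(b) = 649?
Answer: 649 + I*√311011 ≈ 649.0 + 557.68*I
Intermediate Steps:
√(-92536 - 218475) + F(-580) = √(-92536 - 218475) + 649 = √(-311011) + 649 = I*√311011 + 649 = 649 + I*√311011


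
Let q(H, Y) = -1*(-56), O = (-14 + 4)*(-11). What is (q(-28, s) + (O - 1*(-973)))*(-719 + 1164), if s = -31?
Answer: 506855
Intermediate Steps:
O = 110 (O = -10*(-11) = 110)
q(H, Y) = 56
(q(-28, s) + (O - 1*(-973)))*(-719 + 1164) = (56 + (110 - 1*(-973)))*(-719 + 1164) = (56 + (110 + 973))*445 = (56 + 1083)*445 = 1139*445 = 506855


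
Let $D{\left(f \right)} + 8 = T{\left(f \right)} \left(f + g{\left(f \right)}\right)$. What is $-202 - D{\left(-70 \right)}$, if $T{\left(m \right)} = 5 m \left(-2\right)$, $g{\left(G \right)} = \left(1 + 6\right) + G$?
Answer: $92906$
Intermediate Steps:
$g{\left(G \right)} = 7 + G$
$T{\left(m \right)} = - 10 m$
$D{\left(f \right)} = -8 - 10 f \left(7 + 2 f\right)$ ($D{\left(f \right)} = -8 + - 10 f \left(f + \left(7 + f\right)\right) = -8 + - 10 f \left(7 + 2 f\right) = -8 - 10 f \left(7 + 2 f\right)$)
$-202 - D{\left(-70 \right)} = -202 - \left(-8 - -4900 - 20 \left(-70\right)^{2}\right) = -202 - \left(-8 + 4900 - 98000\right) = -202 - -93108 = -202 + 93108 = 92906$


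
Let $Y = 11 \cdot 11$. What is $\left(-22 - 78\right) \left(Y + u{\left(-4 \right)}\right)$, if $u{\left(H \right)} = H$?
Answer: $-11700$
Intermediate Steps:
$Y = 121$
$\left(-22 - 78\right) \left(Y + u{\left(-4 \right)}\right) = \left(-22 - 78\right) \left(121 - 4\right) = \left(-100\right) 117 = -11700$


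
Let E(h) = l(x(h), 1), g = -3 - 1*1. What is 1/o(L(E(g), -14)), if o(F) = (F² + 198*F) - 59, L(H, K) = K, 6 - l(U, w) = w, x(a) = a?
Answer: -1/2635 ≈ -0.00037951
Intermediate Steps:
g = -4 (g = -3 - 1 = -4)
l(U, w) = 6 - w
E(h) = 5 (E(h) = 6 - 1*1 = 6 - 1 = 5)
o(F) = -59 + F² + 198*F
1/o(L(E(g), -14)) = 1/(-59 + (-14)² + 198*(-14)) = 1/(-59 + 196 - 2772) = 1/(-2635) = -1/2635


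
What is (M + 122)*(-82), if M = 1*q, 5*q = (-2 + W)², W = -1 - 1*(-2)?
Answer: -50102/5 ≈ -10020.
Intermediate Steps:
W = 1 (W = -1 + 2 = 1)
q = ⅕ (q = (-2 + 1)²/5 = (⅕)*(-1)² = (⅕)*1 = ⅕ ≈ 0.20000)
M = ⅕ (M = 1*(⅕) = ⅕ ≈ 0.20000)
(M + 122)*(-82) = (⅕ + 122)*(-82) = (611/5)*(-82) = -50102/5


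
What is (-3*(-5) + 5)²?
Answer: 400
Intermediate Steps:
(-3*(-5) + 5)² = (15 + 5)² = 20² = 400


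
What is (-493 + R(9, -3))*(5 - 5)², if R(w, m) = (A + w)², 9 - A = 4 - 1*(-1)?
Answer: 0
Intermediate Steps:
A = 4 (A = 9 - (4 - 1*(-1)) = 9 - (4 + 1) = 9 - 1*5 = 9 - 5 = 4)
R(w, m) = (4 + w)²
(-493 + R(9, -3))*(5 - 5)² = (-493 + (4 + 9)²)*(5 - 5)² = (-493 + 13²)*0² = (-493 + 169)*0 = -324*0 = 0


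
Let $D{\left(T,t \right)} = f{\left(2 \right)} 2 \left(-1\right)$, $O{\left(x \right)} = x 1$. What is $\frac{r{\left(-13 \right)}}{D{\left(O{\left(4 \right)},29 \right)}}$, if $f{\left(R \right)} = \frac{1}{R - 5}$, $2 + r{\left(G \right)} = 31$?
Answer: $\frac{87}{2} \approx 43.5$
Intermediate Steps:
$r{\left(G \right)} = 29$ ($r{\left(G \right)} = -2 + 31 = 29$)
$O{\left(x \right)} = x$
$f{\left(R \right)} = \frac{1}{-5 + R}$
$D{\left(T,t \right)} = \frac{2}{3}$ ($D{\left(T,t \right)} = \frac{2 \left(-1\right)}{-5 + 2} = \frac{1}{-3} \left(-2\right) = \left(- \frac{1}{3}\right) \left(-2\right) = \frac{2}{3}$)
$\frac{r{\left(-13 \right)}}{D{\left(O{\left(4 \right)},29 \right)}} = \frac{29}{\frac{2}{3}} = 29 \cdot \frac{3}{2} = \frac{87}{2}$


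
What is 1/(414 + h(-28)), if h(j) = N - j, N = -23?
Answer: 1/419 ≈ 0.0023866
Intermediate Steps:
h(j) = -23 - j
1/(414 + h(-28)) = 1/(414 + (-23 - 1*(-28))) = 1/(414 + (-23 + 28)) = 1/(414 + 5) = 1/419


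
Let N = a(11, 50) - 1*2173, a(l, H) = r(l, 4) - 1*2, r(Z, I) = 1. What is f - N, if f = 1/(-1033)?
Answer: 2245741/1033 ≈ 2174.0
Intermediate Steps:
a(l, H) = -1 (a(l, H) = 1 - 1*2 = 1 - 2 = -1)
f = -1/1033 ≈ -0.00096805
N = -2174 (N = -1 - 1*2173 = -1 - 2173 = -2174)
f - N = -1/1033 - 1*(-2174) = -1/1033 + 2174 = 2245741/1033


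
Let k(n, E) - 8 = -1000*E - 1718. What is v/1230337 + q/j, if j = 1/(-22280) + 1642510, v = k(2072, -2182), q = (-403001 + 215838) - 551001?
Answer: 59553496364780670/45024333599153263 ≈ 1.3227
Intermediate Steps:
q = -738164 (q = -187163 - 551001 = -738164)
k(n, E) = -1710 - 1000*E (k(n, E) = 8 + (-1000*E - 1718) = 8 + (-1718 - 1000*E) = -1710 - 1000*E)
v = 2180290 (v = -1710 - 1000*(-2182) = -1710 + 2182000 = 2180290)
j = 36595122799/22280 (j = -1/22280 + 1642510 = 36595122799/22280 ≈ 1.6425e+6)
v/1230337 + q/j = 2180290/1230337 - 738164/36595122799/22280 = 2180290*(1/1230337) - 738164*22280/36595122799 = 2180290/1230337 - 16446293920/36595122799 = 59553496364780670/45024333599153263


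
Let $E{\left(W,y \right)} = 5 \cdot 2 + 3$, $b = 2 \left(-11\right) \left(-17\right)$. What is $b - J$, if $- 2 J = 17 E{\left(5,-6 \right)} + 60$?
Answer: $\frac{1029}{2} \approx 514.5$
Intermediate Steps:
$b = 374$ ($b = \left(-22\right) \left(-17\right) = 374$)
$E{\left(W,y \right)} = 13$ ($E{\left(W,y \right)} = 10 + 3 = 13$)
$J = - \frac{281}{2}$ ($J = - \frac{17 \cdot 13 + 60}{2} = - \frac{221 + 60}{2} = \left(- \frac{1}{2}\right) 281 = - \frac{281}{2} \approx -140.5$)
$b - J = 374 - - \frac{281}{2} = 374 + \frac{281}{2} = \frac{1029}{2}$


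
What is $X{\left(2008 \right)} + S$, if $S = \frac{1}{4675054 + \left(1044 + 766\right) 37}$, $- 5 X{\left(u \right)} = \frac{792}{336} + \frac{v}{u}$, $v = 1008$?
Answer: $- \frac{3403078397}{5951240120} \approx -0.57183$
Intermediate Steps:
$X{\left(u \right)} = - \frac{33}{70} - \frac{1008}{5 u}$ ($X{\left(u \right)} = - \frac{\frac{792}{336} + \frac{1008}{u}}{5} = - \frac{792 \cdot \frac{1}{336} + \frac{1008}{u}}{5} = - \frac{\frac{33}{14} + \frac{1008}{u}}{5} = - \frac{33}{70} - \frac{1008}{5 u}$)
$S = \frac{1}{4742024}$ ($S = \frac{1}{4675054 + 1810 \cdot 37} = \frac{1}{4675054 + 66970} = \frac{1}{4742024} \approx 2.1088 \cdot 10^{-7}$)
$X{\left(2008 \right)} + S = \frac{3 \left(-4704 - 22088\right)}{70 \cdot 2008} + \frac{1}{4742024} = \frac{3}{70} \cdot \frac{1}{2008} \left(-4704 - 22088\right) + \frac{1}{4742024} = \frac{3}{70} \cdot \frac{1}{2008} \left(-26792\right) + \frac{1}{4742024} = - \frac{10047}{17570} + \frac{1}{4742024} = - \frac{3403078397}{5951240120}$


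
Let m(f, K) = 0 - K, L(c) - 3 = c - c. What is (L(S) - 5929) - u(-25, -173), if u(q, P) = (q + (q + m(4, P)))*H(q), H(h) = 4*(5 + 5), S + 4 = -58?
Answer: -10846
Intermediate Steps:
S = -62 (S = -4 - 58 = -62)
H(h) = 40 (H(h) = 4*10 = 40)
L(c) = 3 (L(c) = 3 + (c - c) = 3 + 0 = 3)
m(f, K) = -K
u(q, P) = -40*P + 80*q (u(q, P) = (q + (q - P))*40 = (-P + 2*q)*40 = -40*P + 80*q)
(L(S) - 5929) - u(-25, -173) = (3 - 5929) - (-40*(-173) + 80*(-25)) = -5926 - (6920 - 2000) = -5926 - 1*4920 = -5926 - 4920 = -10846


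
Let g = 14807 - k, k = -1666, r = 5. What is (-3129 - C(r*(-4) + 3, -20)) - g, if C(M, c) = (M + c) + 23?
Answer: -19588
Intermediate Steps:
g = 16473 (g = 14807 - 1*(-1666) = 14807 + 1666 = 16473)
C(M, c) = 23 + M + c
(-3129 - C(r*(-4) + 3, -20)) - g = (-3129 - (23 + (5*(-4) + 3) - 20)) - 1*16473 = (-3129 - (23 + (-20 + 3) - 20)) - 16473 = (-3129 - (23 - 17 - 20)) - 16473 = (-3129 - 1*(-14)) - 16473 = (-3129 + 14) - 16473 = -3115 - 16473 = -19588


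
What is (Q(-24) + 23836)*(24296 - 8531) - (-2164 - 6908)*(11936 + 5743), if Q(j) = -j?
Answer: 536536788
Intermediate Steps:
(Q(-24) + 23836)*(24296 - 8531) - (-2164 - 6908)*(11936 + 5743) = (-1*(-24) + 23836)*(24296 - 8531) - (-2164 - 6908)*(11936 + 5743) = (24 + 23836)*15765 - (-9072)*17679 = 23860*15765 - 1*(-160383888) = 376152900 + 160383888 = 536536788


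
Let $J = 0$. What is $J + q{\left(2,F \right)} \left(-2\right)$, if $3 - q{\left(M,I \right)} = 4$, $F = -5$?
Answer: $2$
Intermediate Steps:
$q{\left(M,I \right)} = -1$ ($q{\left(M,I \right)} = 3 - 4 = -1$)
$J + q{\left(2,F \right)} \left(-2\right) = 0 - -2 = 0 + 2 = 2$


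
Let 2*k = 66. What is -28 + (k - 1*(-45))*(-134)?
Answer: -10480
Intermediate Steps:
k = 33 (k = (1/2)*66 = 33)
-28 + (k - 1*(-45))*(-134) = -28 + (33 - 1*(-45))*(-134) = -28 + (33 + 45)*(-134) = -28 + 78*(-134) = -28 - 10452 = -10480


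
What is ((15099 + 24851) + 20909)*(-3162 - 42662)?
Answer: -2788802816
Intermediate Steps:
((15099 + 24851) + 20909)*(-3162 - 42662) = (39950 + 20909)*(-45824) = 60859*(-45824) = -2788802816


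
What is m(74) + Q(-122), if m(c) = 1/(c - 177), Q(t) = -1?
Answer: -104/103 ≈ -1.0097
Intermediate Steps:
m(c) = 1/(-177 + c)
m(74) + Q(-122) = 1/(-177 + 74) - 1 = 1/(-103) - 1 = -1/103 - 1 = -104/103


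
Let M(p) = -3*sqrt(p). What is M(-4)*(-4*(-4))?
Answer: -96*I ≈ -96.0*I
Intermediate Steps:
M(-4)*(-4*(-4)) = (-6*I)*(-4*(-4)) = -6*I*16 = -96*I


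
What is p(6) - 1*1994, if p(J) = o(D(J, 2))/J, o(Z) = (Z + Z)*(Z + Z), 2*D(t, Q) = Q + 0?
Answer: -5980/3 ≈ -1993.3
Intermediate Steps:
D(t, Q) = Q/2 (D(t, Q) = (Q + 0)/2 = Q/2)
o(Z) = 4*Z² (o(Z) = (2*Z)*(2*Z) = 4*Z²)
p(J) = 4/J (p(J) = (4*((½)*2)²)/J = (4*1²)/J = (4*1)/J = 4/J)
p(6) - 1*1994 = 4/6 - 1*1994 = 4*(⅙) - 1994 = ⅔ - 1994 = -5980/3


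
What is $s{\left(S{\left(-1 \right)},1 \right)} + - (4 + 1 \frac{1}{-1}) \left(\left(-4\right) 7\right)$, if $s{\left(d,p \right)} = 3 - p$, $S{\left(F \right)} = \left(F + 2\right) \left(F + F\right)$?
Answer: $86$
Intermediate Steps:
$S{\left(F \right)} = 2 F \left(2 + F\right)$ ($S{\left(F \right)} = \left(2 + F\right) 2 F = 2 F \left(2 + F\right)$)
$s{\left(S{\left(-1 \right)},1 \right)} + - (4 + 1 \frac{1}{-1}) \left(\left(-4\right) 7\right) = \left(3 - 1\right) + - (4 + 1 \frac{1}{-1}) \left(\left(-4\right) 7\right) = \left(3 - 1\right) + - (4 + 1 \left(-1\right)) \left(-28\right) = 2 + - (4 - 1) \left(-28\right) = 2 + \left(-1\right) 3 \left(-28\right) = 2 - -84 = 2 + 84 = 86$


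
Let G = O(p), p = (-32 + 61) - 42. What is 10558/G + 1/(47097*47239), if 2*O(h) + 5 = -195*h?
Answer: 23489598703379/2814391206495 ≈ 8.3463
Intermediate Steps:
p = -13 (p = 29 - 42 = -13)
O(h) = -5/2 - 195*h/2 (O(h) = -5/2 + (-195*h)/2 = -5/2 - 195*h/2)
G = 1265 (G = -5/2 - 195/2*(-13) = -5/2 + 2535/2 = 1265)
10558/G + 1/(47097*47239) = 10558/1265 + 1/(47097*47239) = 10558*(1/1265) + (1/47097)*(1/47239) = 10558/1265 + 1/2224815183 = 23489598703379/2814391206495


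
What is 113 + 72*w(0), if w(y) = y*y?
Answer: 113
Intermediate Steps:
w(y) = y²
113 + 72*w(0) = 113 + 72*0² = 113 + 72*0 = 113 + 0 = 113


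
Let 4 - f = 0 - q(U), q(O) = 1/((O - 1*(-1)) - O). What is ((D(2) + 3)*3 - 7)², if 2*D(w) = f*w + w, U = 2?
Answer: 400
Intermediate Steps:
q(O) = 1 (q(O) = 1/((O + 1) - O) = 1/((1 + O) - O) = 1/1 = 1)
f = 5 (f = 4 - (0 - 1*1) = 4 - (0 - 1) = 4 - 1*(-1) = 4 + 1 = 5)
D(w) = 3*w (D(w) = (5*w + w)/2 = (6*w)/2 = 3*w)
((D(2) + 3)*3 - 7)² = ((3*2 + 3)*3 - 7)² = ((6 + 3)*3 - 7)² = (9*3 - 7)² = (27 - 7)² = 20² = 400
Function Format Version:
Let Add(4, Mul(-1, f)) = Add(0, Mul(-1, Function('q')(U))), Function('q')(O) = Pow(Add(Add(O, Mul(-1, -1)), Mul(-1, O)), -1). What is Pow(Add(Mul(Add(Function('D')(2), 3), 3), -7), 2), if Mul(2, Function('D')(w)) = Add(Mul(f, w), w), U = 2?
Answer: 400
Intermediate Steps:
Function('q')(O) = 1 (Function('q')(O) = Pow(Add(Add(O, 1), Mul(-1, O)), -1) = Pow(Add(Add(1, O), Mul(-1, O)), -1) = Pow(1, -1) = 1)
f = 5 (f = Add(4, Mul(-1, Add(0, Mul(-1, 1)))) = Add(4, Mul(-1, Add(0, -1))) = Add(4, Mul(-1, -1)) = Add(4, 1) = 5)
Function('D')(w) = Mul(3, w) (Function('D')(w) = Mul(Rational(1, 2), Add(Mul(5, w), w)) = Mul(Rational(1, 2), Mul(6, w)) = Mul(3, w))
Pow(Add(Mul(Add(Function('D')(2), 3), 3), -7), 2) = Pow(Add(Mul(Add(Mul(3, 2), 3), 3), -7), 2) = Pow(Add(Mul(Add(6, 3), 3), -7), 2) = Pow(Add(Mul(9, 3), -7), 2) = Pow(Add(27, -7), 2) = Pow(20, 2) = 400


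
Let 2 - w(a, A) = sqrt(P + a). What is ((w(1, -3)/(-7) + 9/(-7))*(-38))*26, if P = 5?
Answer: 10868/7 - 988*sqrt(6)/7 ≈ 1206.8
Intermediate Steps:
w(a, A) = 2 - sqrt(5 + a)
((w(1, -3)/(-7) + 9/(-7))*(-38))*26 = (((2 - sqrt(5 + 1))/(-7) + 9/(-7))*(-38))*26 = (((2 - sqrt(6))*(-1/7) + 9*(-1/7))*(-38))*26 = (((-2/7 + sqrt(6)/7) - 9/7)*(-38))*26 = ((-11/7 + sqrt(6)/7)*(-38))*26 = (418/7 - 38*sqrt(6)/7)*26 = 10868/7 - 988*sqrt(6)/7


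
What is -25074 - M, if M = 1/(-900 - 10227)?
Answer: -278998397/11127 ≈ -25074.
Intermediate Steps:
M = -1/11127 (M = 1/(-11127) = -1/11127 ≈ -8.9871e-5)
-25074 - M = -25074 - 1*(-1/11127) = -25074 + 1/11127 = -278998397/11127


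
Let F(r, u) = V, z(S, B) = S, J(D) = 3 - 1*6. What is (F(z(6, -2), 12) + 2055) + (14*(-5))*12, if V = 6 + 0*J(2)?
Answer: 1221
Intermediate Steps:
J(D) = -3 (J(D) = 3 - 6 = -3)
V = 6 (V = 6 + 0*(-3) = 6 + 0 = 6)
F(r, u) = 6
(F(z(6, -2), 12) + 2055) + (14*(-5))*12 = (6 + 2055) + (14*(-5))*12 = 2061 - 70*12 = 2061 - 840 = 1221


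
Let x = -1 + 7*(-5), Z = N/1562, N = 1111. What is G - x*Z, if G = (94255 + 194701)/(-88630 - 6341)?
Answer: 152141402/6742941 ≈ 22.563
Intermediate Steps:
Z = 101/142 (Z = 1111/1562 = 1111*(1/1562) = 101/142 ≈ 0.71127)
G = -288956/94971 (G = 288956/(-94971) = 288956*(-1/94971) = -288956/94971 ≈ -3.0426)
x = -36 (x = -1 - 35 = -36)
G - x*Z = -288956/94971 - (-36)*101/142 = -288956/94971 - 1*(-1818/71) = -288956/94971 + 1818/71 = 152141402/6742941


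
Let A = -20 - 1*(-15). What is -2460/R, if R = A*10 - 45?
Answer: 492/19 ≈ 25.895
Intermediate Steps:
A = -5 (A = -20 + 15 = -5)
R = -95 (R = -5*10 - 45 = -50 - 45 = -95)
-2460/R = -2460/(-95) = -2460*(-1/95) = 492/19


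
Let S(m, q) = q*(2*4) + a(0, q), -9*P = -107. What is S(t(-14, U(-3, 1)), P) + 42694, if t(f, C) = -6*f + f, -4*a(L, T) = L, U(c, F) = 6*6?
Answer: 385102/9 ≈ 42789.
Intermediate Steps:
U(c, F) = 36
P = 107/9 (P = -1/9*(-107) = 107/9 ≈ 11.889)
a(L, T) = -L/4
t(f, C) = -5*f
S(m, q) = 8*q (S(m, q) = q*(2*4) - 1/4*0 = q*8 + 0 = 8*q + 0 = 8*q)
S(t(-14, U(-3, 1)), P) + 42694 = 8*(107/9) + 42694 = 856/9 + 42694 = 385102/9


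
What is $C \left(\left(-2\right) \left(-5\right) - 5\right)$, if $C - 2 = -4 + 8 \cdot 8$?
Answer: $310$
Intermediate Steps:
$C = 62$ ($C = 2 + \left(-4 + 8 \cdot 8\right) = 2 + \left(-4 + 64\right) = 2 + 60 = 62$)
$C \left(\left(-2\right) \left(-5\right) - 5\right) = 62 \left(\left(-2\right) \left(-5\right) - 5\right) = 62 \left(10 - 5\right) = 62 \cdot 5 = 310$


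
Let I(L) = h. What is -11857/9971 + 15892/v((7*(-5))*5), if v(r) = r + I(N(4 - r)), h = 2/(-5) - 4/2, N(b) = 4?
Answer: -802812819/8844277 ≈ -90.772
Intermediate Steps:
h = -12/5 (h = 2*(-⅕) - 4*½ = -⅖ - 2 = -12/5 ≈ -2.4000)
I(L) = -12/5
v(r) = -12/5 + r (v(r) = r - 12/5 = -12/5 + r)
-11857/9971 + 15892/v((7*(-5))*5) = -11857/9971 + 15892/(-12/5 + (7*(-5))*5) = -11857*1/9971 + 15892/(-12/5 - 35*5) = -11857/9971 + 15892/(-12/5 - 175) = -11857/9971 + 15892/(-887/5) = -11857/9971 + 15892*(-5/887) = -11857/9971 - 79460/887 = -802812819/8844277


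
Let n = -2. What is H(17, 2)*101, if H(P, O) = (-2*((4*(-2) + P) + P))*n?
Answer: 10504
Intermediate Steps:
H(P, O) = -32 + 8*P (H(P, O) = -2*((4*(-2) + P) + P)*(-2) = -2*((-8 + P) + P)*(-2) = -2*(-8 + 2*P)*(-2) = (16 - 4*P)*(-2) = -32 + 8*P)
H(17, 2)*101 = (-32 + 8*17)*101 = (-32 + 136)*101 = 104*101 = 10504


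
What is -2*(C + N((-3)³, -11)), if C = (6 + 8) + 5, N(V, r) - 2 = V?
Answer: 12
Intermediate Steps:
N(V, r) = 2 + V
C = 19 (C = 14 + 5 = 19)
-2*(C + N((-3)³, -11)) = -2*(19 + (2 + (-3)³)) = -2*(19 + (2 - 27)) = -2*(19 - 25) = -2*(-6) = 12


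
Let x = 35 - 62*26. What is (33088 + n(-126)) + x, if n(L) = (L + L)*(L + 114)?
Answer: 34535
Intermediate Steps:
x = -1577 (x = 35 - 1612 = -1577)
n(L) = 2*L*(114 + L) (n(L) = (2*L)*(114 + L) = 2*L*(114 + L))
(33088 + n(-126)) + x = (33088 + 2*(-126)*(114 - 126)) - 1577 = (33088 + 2*(-126)*(-12)) - 1577 = (33088 + 3024) - 1577 = 36112 - 1577 = 34535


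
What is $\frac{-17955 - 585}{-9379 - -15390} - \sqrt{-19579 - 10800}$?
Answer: $- \frac{18540}{6011} - i \sqrt{30379} \approx -3.0843 - 174.3 i$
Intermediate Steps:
$\frac{-17955 - 585}{-9379 - -15390} - \sqrt{-19579 - 10800} = - \frac{18540}{-9379 + 15390} - \sqrt{-19579 - 10800} = - \frac{18540}{6011} - \sqrt{-30379} = \left(-18540\right) \frac{1}{6011} - i \sqrt{30379} = - \frac{18540}{6011} - i \sqrt{30379}$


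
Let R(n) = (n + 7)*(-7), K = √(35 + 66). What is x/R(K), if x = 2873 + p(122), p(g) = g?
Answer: 2995/52 - 2995*√101/364 ≈ -25.094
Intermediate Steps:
K = √101 ≈ 10.050
R(n) = -49 - 7*n (R(n) = (7 + n)*(-7) = -49 - 7*n)
x = 2995 (x = 2873 + 122 = 2995)
x/R(K) = 2995/(-49 - 7*√101)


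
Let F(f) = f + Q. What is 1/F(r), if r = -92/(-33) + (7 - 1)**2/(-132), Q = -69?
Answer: -33/2194 ≈ -0.015041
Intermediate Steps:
r = 83/33 (r = -92*(-1/33) + 6**2*(-1/132) = 92/33 + 36*(-1/132) = 92/33 - 3/11 = 83/33 ≈ 2.5152)
F(f) = -69 + f (F(f) = f - 69 = -69 + f)
1/F(r) = 1/(-69 + 83/33) = 1/(-2194/33) = -33/2194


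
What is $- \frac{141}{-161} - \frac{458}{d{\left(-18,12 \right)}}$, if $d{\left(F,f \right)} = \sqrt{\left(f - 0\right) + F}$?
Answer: $\frac{141}{161} + \frac{229 i \sqrt{6}}{3} \approx 0.87578 + 186.98 i$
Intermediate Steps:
$d{\left(F,f \right)} = \sqrt{F + f}$ ($d{\left(F,f \right)} = \sqrt{\left(f + 0\right) + F} = \sqrt{f + F} = \sqrt{F + f}$)
$- \frac{141}{-161} - \frac{458}{d{\left(-18,12 \right)}} = - \frac{141}{-161} - \frac{458}{\sqrt{-18 + 12}} = \left(-141\right) \left(- \frac{1}{161}\right) - \frac{458}{\sqrt{-6}} = \frac{141}{161} - \frac{458}{i \sqrt{6}} = \frac{141}{161} - 458 \left(- \frac{i \sqrt{6}}{6}\right) = \frac{141}{161} + \frac{229 i \sqrt{6}}{3}$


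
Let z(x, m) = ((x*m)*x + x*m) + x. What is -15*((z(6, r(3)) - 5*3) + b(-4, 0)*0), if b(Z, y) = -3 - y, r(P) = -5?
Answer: 3285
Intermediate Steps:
z(x, m) = x + m*x + m*x**2 (z(x, m) = ((m*x)*x + m*x) + x = (m*x**2 + m*x) + x = (m*x + m*x**2) + x = x + m*x + m*x**2)
-15*((z(6, r(3)) - 5*3) + b(-4, 0)*0) = -15*((6*(1 - 5 - 5*6) - 5*3) + (-3 - 1*0)*0) = -15*((6*(1 - 5 - 30) - 15) + (-3 + 0)*0) = -15*((6*(-34) - 15) - 3*0) = -15*((-204 - 15) + 0) = -15*(-219 + 0) = -15*(-219) = 3285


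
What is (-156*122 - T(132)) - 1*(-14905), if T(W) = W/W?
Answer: -4128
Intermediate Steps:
T(W) = 1
(-156*122 - T(132)) - 1*(-14905) = (-156*122 - 1*1) - 1*(-14905) = (-19032 - 1) + 14905 = -19033 + 14905 = -4128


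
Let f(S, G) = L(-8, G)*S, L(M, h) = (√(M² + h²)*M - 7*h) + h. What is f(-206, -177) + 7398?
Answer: -211374 + 1648*√31393 ≈ 80620.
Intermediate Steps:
L(M, h) = -6*h + M*√(M² + h²) (L(M, h) = (M*√(M² + h²) - 7*h) + h = (-7*h + M*√(M² + h²)) + h = -6*h + M*√(M² + h²))
f(S, G) = S*(-8*√(64 + G²) - 6*G) (f(S, G) = (-6*G - 8*√((-8)² + G²))*S = (-6*G - 8*√(64 + G²))*S = (-8*√(64 + G²) - 6*G)*S = S*(-8*√(64 + G²) - 6*G))
f(-206, -177) + 7398 = -2*(-206)*(3*(-177) + 4*√(64 + (-177)²)) + 7398 = -2*(-206)*(-531 + 4*√(64 + 31329)) + 7398 = -2*(-206)*(-531 + 4*√31393) + 7398 = (-218772 + 1648*√31393) + 7398 = -211374 + 1648*√31393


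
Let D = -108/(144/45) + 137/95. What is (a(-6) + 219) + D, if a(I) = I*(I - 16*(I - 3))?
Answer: -243697/380 ≈ -641.31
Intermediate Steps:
a(I) = I*(48 - 15*I) (a(I) = I*(I - 16*(-3 + I)) = I*(I + (48 - 16*I)) = I*(48 - 15*I))
D = -12277/380 (D = -108/(144*(1/45)) + 137*(1/95) = -108/16/5 + 137/95 = -108*5/16 + 137/95 = -135/4 + 137/95 = -12277/380 ≈ -32.308)
(a(-6) + 219) + D = (3*(-6)*(16 - 5*(-6)) + 219) - 12277/380 = (3*(-6)*(16 + 30) + 219) - 12277/380 = (3*(-6)*46 + 219) - 12277/380 = (-828 + 219) - 12277/380 = -609 - 12277/380 = -243697/380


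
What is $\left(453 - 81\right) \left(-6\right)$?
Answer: $-2232$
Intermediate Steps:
$\left(453 - 81\right) \left(-6\right) = 372 \left(-6\right) = -2232$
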